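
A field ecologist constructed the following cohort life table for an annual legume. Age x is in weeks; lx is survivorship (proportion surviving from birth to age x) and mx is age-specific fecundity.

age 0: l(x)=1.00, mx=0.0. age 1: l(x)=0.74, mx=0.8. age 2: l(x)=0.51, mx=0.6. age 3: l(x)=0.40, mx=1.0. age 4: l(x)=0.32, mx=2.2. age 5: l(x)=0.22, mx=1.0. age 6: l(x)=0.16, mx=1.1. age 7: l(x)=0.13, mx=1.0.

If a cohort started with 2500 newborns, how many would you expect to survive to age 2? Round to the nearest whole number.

1275

Expected survivors = N0 · l_2 = 2500 × 0.51 = 1275 → 1275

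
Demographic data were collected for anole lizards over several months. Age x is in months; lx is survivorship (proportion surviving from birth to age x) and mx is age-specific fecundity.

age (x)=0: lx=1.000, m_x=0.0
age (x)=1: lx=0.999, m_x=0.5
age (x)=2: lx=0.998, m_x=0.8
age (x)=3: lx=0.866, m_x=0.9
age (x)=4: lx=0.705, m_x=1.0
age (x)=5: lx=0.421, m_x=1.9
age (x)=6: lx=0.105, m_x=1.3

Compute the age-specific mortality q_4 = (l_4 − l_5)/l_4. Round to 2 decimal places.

q_4 = (l_4 − l_5) / l_4 = (0.705 − 0.421) / 0.705
     = 0.284 / 0.705 = 0.402837… → 0.40

0.40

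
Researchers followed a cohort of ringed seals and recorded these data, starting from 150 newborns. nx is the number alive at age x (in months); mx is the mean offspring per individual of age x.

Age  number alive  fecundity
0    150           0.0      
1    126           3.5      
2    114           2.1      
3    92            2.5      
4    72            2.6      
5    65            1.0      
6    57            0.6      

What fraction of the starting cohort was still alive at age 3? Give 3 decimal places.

0.613

l_3 = n_3/n_0 = 92/150 = 0.613333… → 0.613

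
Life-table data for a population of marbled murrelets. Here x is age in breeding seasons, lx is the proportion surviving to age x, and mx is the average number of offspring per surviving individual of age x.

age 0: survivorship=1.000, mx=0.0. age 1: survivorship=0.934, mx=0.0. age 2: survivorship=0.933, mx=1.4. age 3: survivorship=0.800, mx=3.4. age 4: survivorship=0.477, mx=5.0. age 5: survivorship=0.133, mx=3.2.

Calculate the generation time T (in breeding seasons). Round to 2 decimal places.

lx·mx: 0, 0, 1.3062, 2.72, 2.385, 0.4256 → R0 = 6.8368
x·lx·mx: 0, 0, 2.6124, 8.16, 9.54, 2.128 → Σ = 22.4404
T = 22.4404 / 6.8368 = 3.282296… → 3.28

3.28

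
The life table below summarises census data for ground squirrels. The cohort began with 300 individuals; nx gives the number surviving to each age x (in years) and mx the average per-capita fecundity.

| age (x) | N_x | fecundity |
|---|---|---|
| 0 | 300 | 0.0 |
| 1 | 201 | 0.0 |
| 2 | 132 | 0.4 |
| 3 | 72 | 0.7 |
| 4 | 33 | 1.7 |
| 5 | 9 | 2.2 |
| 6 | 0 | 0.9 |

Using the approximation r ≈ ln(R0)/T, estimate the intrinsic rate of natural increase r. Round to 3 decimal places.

lx = nx/n0 = nx/300: 1, 0.67, 0.44, 0.24, 0.11, 0.03, 0
R0 = Σ lx·mx = 0 + 0 + 0.176 + 0.168 + 0.187 + 0.066 + 0 = 0.597
Σ x·lx·mx = 1.934; T = 1.934/0.597 = 3.23953…
r ≈ ln(R0)/T = ln(0.597)/3.23953… = -0.15923… → -0.159

-0.159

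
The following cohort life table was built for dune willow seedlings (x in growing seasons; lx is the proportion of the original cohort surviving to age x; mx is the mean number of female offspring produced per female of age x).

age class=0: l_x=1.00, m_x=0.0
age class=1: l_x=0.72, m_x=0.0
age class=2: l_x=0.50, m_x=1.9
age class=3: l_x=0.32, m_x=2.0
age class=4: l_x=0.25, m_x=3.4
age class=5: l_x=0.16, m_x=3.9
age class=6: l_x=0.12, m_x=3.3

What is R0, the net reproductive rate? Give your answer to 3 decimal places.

3.460

lx·mx by age: 0, 0, 0.95, 0.64, 0.85, 0.624, 0.396
R0 = Σ lx·mx = 3.46 → 3.460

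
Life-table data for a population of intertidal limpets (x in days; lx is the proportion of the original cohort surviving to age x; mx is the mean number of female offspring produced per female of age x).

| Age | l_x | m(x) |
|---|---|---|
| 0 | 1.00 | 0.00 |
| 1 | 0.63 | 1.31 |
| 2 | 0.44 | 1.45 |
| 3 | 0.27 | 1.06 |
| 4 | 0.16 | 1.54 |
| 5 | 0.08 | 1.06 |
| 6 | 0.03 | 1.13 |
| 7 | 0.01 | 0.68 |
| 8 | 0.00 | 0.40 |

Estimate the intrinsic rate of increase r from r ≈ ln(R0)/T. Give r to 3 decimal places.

0.345

R0 = Σ lx·mx = 0 + 0.8253 + 0.638 + 0.2862 + 0.2464 + 0.0848 + 0.0339 + 0.0068 + 0 = 2.1214
Σ x·lx·mx = 4.6205; T = 4.6205/2.1214 = 2.17804…
r ≈ ln(R0)/T = ln(2.1214)/2.17804… = 0.3453… → 0.345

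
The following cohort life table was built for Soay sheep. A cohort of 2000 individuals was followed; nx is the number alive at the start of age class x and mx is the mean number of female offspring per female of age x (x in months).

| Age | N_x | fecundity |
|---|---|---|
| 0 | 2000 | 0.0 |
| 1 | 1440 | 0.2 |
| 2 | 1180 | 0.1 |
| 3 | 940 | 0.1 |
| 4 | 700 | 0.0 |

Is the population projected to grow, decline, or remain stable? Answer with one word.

lx = nx/n0 = nx/2000: 1, 0.72, 0.59, 0.47, 0.35
R0 = Σ lx·mx = 0 + 0.144 + 0.059 + 0.047 + 0 = 0.25
R0 < 1, so the population is declining.

declining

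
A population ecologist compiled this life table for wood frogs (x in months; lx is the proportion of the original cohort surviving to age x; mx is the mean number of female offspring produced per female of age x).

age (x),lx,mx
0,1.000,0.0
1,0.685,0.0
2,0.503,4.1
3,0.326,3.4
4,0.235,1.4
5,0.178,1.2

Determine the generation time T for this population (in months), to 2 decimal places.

2.65

lx·mx: 0, 0, 2.0623, 1.1084, 0.329, 0.2136 → R0 = 3.7133
x·lx·mx: 0, 0, 4.1246, 3.3252, 1.316, 1.068 → Σ = 9.8338
T = 9.8338 / 3.7133 = 2.648264… → 2.65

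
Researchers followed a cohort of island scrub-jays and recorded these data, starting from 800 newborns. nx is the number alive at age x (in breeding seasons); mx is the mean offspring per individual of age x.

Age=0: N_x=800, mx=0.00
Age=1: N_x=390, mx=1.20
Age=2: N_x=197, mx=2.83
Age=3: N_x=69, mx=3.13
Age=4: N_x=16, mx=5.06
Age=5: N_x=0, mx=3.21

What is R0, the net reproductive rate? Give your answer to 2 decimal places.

lx = nx/n0 = nx/800: 1, 0.4875, 0.24625, 0.08625, 0.02, 0
lx·mx by age: 0, 0.585, 0.696888…, 0.269963…, 0.1012, 0
R0 = Σ lx·mx = 1.65305… → 1.65

1.65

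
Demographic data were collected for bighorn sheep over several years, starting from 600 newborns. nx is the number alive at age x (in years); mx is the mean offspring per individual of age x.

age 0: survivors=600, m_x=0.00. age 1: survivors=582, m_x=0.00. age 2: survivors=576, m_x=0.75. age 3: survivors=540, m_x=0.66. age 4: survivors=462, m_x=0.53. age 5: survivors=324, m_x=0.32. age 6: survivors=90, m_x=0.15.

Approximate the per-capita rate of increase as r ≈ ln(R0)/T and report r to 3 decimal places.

0.213

lx = nx/n0 = nx/600: 1, 0.97, 0.96, 0.9, 0.77, 0.54, 0.15
R0 = Σ lx·mx = 0 + 0 + 0.72 + 0.594 + 0.4081 + 0.1728 + 0.0225 = 1.9174
Σ x·lx·mx = 5.8534; T = 5.8534/1.9174 = 3.05278…
r ≈ ln(R0)/T = ln(1.9174)/3.05278… = 0.21324… → 0.213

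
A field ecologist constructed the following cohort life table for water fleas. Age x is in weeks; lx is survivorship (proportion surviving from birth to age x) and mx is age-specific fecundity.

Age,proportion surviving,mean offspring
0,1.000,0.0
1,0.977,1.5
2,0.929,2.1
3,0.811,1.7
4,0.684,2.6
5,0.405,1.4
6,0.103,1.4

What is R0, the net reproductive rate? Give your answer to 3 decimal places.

7.285

lx·mx by age: 0, 1.4655, 1.9509, 1.3787, 1.7784, 0.567, 0.1442
R0 = Σ lx·mx = 7.2847 → 7.285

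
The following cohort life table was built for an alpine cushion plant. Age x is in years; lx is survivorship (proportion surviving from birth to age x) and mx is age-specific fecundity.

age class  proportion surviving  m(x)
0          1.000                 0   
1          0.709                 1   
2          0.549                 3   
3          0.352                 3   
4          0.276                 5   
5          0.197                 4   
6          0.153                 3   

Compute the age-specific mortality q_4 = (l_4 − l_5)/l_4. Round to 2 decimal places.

q_4 = (l_4 − l_5) / l_4 = (0.276 − 0.197) / 0.276
     = 0.079 / 0.276 = 0.286232… → 0.29

0.29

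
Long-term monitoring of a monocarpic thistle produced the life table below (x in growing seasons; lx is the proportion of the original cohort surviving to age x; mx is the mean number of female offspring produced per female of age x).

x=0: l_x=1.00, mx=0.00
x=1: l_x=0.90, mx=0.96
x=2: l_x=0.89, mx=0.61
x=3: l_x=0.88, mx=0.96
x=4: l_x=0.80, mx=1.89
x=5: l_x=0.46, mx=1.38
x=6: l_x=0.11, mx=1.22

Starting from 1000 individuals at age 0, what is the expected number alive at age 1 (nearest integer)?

900

Expected survivors = N0 · l_1 = 1000 × 0.90 = 900 → 900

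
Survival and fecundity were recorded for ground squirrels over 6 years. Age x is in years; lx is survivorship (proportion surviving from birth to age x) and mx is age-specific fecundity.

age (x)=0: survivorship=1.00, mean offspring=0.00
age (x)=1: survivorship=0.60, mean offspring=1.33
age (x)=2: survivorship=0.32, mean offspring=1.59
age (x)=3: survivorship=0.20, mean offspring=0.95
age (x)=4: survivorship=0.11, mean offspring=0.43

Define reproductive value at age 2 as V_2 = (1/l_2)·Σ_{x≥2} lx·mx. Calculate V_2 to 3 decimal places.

2.332

lx·mx for x ≥ 2: 0.5088, 0.19, 0.0473 → sum = 0.7461
V_2 = 0.7461 / l_2 = 0.7461 / 0.32 = 2.331563… → 2.332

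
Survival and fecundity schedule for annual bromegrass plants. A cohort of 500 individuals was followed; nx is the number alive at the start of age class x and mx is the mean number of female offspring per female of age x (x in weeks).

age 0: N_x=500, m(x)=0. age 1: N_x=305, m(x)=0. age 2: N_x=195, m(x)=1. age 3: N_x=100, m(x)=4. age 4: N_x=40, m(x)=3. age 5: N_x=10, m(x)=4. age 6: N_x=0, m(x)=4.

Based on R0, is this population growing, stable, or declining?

growing

lx = nx/n0 = nx/500: 1, 0.61, 0.39, 0.2, 0.08, 0.02, 0
R0 = Σ lx·mx = 0 + 0 + 0.39 + 0.8 + 0.24 + 0.08 + 0 = 1.51
R0 > 1, so the population is growing.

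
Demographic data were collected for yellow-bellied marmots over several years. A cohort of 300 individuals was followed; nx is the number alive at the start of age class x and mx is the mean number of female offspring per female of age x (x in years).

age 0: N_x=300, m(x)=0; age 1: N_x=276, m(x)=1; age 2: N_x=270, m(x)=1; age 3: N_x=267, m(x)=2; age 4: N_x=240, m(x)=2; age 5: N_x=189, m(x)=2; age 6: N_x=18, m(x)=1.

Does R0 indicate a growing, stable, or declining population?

growing

lx = nx/n0 = nx/300: 1, 0.92, 0.9, 0.89, 0.8, 0.63, 0.06
R0 = Σ lx·mx = 0 + 0.92 + 0.9 + 1.78 + 1.6 + 1.26 + 0.06 = 6.52
R0 > 1, so the population is growing.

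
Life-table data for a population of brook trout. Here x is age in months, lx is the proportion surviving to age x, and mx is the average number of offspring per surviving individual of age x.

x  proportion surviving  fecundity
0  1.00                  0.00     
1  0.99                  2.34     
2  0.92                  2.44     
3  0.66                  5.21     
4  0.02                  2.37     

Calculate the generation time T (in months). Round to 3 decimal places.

lx·mx: 0, 2.3166, 2.2448, 3.4386, 0.0474 → R0 = 8.0474
x·lx·mx: 0, 2.3166, 4.4896, 10.3158, 0.1896 → Σ = 17.3116
T = 17.3116 / 8.0474 = 2.151204… → 2.151

2.151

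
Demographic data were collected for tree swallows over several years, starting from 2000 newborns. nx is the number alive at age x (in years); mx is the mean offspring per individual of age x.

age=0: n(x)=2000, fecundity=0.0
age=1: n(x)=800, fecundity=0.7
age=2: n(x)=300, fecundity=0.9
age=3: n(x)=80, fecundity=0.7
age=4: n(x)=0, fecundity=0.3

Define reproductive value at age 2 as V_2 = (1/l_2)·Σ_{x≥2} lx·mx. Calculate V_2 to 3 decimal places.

1.087

lx = nx/n0 = nx/2000: 1, 0.4, 0.15, 0.04, 0
lx·mx for x ≥ 2: 0.135, 0.028, 0 → sum = 0.163
V_2 = 0.163 / l_2 = 0.163 / 0.15 = 1.086667… → 1.087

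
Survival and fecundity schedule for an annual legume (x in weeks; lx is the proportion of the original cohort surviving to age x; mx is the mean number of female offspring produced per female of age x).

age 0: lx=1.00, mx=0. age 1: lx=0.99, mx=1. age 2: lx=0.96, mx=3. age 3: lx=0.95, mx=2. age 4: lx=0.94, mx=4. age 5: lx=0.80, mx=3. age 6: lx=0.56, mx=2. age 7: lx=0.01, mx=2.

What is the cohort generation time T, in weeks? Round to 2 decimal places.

lx·mx: 0, 0.99, 2.88, 1.9, 3.76, 2.4, 1.12, 0.02 → R0 = 13.07
x·lx·mx: 0, 0.99, 5.76, 5.7, 15.04, 12, 6.72, 0.14 → Σ = 46.35
T = 46.35 / 13.07 = 3.546289… → 3.55

3.55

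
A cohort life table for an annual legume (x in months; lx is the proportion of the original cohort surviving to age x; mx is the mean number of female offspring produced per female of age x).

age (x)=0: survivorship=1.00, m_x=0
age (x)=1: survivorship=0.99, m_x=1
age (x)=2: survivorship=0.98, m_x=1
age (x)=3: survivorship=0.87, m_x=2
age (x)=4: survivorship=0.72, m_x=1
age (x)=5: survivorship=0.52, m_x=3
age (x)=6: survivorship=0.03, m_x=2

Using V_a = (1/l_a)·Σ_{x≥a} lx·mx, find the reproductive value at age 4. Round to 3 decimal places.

lx·mx for x ≥ 4: 0.72, 1.56, 0.06 → sum = 2.34
V_4 = 2.34 / l_4 = 2.34 / 0.72 = 3.25 → 3.250

3.250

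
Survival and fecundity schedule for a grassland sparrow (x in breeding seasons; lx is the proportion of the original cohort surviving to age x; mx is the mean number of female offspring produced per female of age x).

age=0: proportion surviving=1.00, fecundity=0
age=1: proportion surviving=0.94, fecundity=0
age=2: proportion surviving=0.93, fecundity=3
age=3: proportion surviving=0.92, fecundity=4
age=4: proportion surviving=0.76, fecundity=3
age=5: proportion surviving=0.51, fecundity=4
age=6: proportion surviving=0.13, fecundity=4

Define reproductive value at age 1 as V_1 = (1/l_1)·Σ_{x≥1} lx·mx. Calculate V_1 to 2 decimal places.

12.03

lx·mx for x ≥ 1: 0, 2.79, 3.68, 2.28, 2.04, 0.52 → sum = 11.31
V_1 = 11.31 / l_1 = 11.31 / 0.94 = 12.031915… → 12.03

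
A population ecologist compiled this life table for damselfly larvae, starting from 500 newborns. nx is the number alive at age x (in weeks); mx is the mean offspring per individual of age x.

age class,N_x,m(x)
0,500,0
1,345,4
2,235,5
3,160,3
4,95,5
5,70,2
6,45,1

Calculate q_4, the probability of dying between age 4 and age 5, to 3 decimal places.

0.263

lx = nx/n0 = nx/500: 1, 0.69, 0.47, 0.32, 0.19, 0.14, 0.09
q_4 = (l_4 − l_5) / l_4 = (0.19 − 0.14) / 0.19
     = 0.05 / 0.19 = 0.263158… → 0.263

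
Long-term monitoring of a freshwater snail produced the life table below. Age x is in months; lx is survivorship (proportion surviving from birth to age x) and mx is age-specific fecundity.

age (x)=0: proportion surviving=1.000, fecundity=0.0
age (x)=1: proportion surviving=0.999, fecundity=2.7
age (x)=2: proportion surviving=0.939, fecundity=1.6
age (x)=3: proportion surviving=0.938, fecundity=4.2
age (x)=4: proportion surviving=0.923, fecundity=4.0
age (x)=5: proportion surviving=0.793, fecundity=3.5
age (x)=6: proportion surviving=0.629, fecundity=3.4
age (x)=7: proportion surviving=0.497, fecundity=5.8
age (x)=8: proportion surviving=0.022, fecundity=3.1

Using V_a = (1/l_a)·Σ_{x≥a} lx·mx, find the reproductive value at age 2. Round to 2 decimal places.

18.10

lx·mx for x ≥ 2: 1.5024, 3.9396, 3.692, 2.7755, 2.1386, 2.8826, 0.0682 → sum = 16.9989
V_2 = 16.9989 / l_2 = 16.9989 / 0.939 = 18.103195… → 18.10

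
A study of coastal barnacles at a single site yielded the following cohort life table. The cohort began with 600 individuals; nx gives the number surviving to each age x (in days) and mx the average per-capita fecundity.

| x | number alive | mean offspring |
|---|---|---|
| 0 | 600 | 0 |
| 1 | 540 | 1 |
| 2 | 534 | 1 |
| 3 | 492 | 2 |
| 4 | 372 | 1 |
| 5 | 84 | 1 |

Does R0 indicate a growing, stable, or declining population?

growing

lx = nx/n0 = nx/600: 1, 0.9, 0.89, 0.82, 0.62, 0.14
R0 = Σ lx·mx = 0 + 0.9 + 0.89 + 1.64 + 0.62 + 0.14 = 4.19
R0 > 1, so the population is growing.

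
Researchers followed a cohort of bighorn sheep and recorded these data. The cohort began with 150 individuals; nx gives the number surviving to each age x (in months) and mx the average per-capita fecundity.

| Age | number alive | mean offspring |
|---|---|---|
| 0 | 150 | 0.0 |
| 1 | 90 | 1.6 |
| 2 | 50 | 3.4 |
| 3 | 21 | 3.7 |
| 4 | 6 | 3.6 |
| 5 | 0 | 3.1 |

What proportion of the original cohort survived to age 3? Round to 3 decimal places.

0.140

l_3 = n_3/n_0 = 21/150 = 0.14 → 0.140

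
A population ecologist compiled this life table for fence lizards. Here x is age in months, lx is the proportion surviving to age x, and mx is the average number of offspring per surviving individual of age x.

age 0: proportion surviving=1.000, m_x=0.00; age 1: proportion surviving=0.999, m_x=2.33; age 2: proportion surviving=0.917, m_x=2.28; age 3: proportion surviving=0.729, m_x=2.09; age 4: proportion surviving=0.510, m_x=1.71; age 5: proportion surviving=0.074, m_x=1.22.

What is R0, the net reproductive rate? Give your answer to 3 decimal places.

lx·mx by age: 0, 2.32767, 2.09076, 1.52361, 0.8721, 0.09028
R0 = Σ lx·mx = 6.90442 → 6.904

6.904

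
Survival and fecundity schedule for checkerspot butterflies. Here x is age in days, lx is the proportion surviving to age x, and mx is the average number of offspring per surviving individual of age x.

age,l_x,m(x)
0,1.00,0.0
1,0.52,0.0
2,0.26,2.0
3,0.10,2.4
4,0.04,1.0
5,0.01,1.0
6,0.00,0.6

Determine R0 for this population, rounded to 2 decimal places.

0.81

lx·mx by age: 0, 0, 0.52, 0.24, 0.04, 0.01, 0
R0 = Σ lx·mx = 0.81 → 0.81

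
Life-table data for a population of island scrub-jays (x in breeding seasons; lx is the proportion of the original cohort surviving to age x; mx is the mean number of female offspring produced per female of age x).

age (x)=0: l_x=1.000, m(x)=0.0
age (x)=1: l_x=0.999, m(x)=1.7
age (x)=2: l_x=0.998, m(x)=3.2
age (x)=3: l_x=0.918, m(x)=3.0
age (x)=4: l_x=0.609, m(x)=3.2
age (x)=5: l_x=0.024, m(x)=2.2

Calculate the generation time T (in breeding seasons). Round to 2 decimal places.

2.53

lx·mx: 0, 1.6983, 3.1936, 2.754, 1.9488, 0.0528 → R0 = 9.6475
x·lx·mx: 0, 1.6983, 6.3872, 8.262, 7.7952, 0.264 → Σ = 24.4067
T = 24.4067 / 9.6475 = 2.529847… → 2.53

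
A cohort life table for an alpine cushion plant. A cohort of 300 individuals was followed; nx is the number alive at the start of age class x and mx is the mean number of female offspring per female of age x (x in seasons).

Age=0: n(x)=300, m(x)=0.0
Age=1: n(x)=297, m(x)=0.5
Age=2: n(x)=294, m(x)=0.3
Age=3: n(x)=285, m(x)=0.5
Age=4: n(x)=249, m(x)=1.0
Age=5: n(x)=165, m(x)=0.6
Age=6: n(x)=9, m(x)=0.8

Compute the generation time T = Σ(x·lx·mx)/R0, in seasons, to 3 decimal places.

lx = nx/n0 = nx/300: 1, 0.99, 0.98, 0.95, 0.83, 0.55, 0.03
lx·mx: 0, 0.495, 0.294, 0.475, 0.83, 0.33, 0.024 → R0 = 2.448
x·lx·mx: 0, 0.495, 0.588, 1.425, 3.32, 1.65, 0.144 → Σ = 7.622
T = 7.622 / 2.448 = 3.113562… → 3.114

3.114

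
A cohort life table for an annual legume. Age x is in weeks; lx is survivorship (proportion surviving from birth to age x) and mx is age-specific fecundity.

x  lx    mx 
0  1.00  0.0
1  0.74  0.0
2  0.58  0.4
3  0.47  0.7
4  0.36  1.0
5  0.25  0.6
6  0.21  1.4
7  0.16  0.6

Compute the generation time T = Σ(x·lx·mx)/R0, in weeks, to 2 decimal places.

lx·mx: 0, 0, 0.232, 0.329, 0.36, 0.15, 0.294, 0.096 → R0 = 1.461
x·lx·mx: 0, 0, 0.464, 0.987, 1.44, 0.75, 1.764, 0.672 → Σ = 6.077
T = 6.077 / 1.461 = 4.15948… → 4.16

4.16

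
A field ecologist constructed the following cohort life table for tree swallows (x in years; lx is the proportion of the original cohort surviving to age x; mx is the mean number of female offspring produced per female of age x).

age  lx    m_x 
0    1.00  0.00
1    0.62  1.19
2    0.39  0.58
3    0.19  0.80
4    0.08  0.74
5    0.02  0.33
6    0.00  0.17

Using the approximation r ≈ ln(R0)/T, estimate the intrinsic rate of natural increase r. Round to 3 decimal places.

0.103

R0 = Σ lx·mx = 0 + 0.7378 + 0.2262 + 0.152 + 0.0592 + 0.0066 + 0 = 1.1818
Σ x·lx·mx = 1.916; T = 1.916/1.1818 = 1.62126…
r ≈ ln(R0)/T = ln(1.1818)/1.62126… = 0.10303… → 0.103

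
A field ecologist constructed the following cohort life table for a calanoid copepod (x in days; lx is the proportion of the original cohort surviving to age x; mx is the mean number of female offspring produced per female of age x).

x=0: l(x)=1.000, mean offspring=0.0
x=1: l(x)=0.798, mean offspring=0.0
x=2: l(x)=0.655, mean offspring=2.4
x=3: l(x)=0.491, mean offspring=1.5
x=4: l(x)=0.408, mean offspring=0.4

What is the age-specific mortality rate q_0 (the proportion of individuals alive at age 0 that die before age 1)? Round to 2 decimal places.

q_0 = (l_0 − l_1) / l_0 = (1 − 0.798) / 1
     = 0.202 / 1 = 0.202 → 0.20

0.20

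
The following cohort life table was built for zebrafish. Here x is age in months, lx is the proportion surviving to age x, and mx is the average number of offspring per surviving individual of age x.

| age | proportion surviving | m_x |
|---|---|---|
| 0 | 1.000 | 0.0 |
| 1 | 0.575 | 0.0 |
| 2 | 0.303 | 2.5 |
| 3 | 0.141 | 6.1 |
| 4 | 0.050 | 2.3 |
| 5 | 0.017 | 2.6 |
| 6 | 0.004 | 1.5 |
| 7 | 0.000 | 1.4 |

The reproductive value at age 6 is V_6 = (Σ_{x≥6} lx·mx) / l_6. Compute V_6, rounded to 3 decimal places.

lx·mx for x ≥ 6: 0.006, 0 → sum = 0.006
V_6 = 0.006 / l_6 = 0.006 / 0.004 = 1.5 → 1.500

1.500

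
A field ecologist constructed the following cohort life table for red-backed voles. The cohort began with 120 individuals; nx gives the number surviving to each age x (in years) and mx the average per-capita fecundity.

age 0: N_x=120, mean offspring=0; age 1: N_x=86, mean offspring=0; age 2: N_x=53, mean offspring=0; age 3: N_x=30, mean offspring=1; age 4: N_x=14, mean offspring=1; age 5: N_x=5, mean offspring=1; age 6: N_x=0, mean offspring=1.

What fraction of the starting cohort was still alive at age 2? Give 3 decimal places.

l_2 = n_2/n_0 = 53/120 = 0.441667… → 0.442

0.442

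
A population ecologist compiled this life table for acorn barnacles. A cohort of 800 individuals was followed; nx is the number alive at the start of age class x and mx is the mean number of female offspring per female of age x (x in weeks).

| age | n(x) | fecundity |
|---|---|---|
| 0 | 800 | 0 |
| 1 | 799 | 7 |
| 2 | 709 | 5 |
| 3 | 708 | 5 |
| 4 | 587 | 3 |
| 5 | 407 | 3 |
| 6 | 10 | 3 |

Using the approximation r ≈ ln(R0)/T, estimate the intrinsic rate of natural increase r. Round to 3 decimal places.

1.275

lx = nx/n0 = nx/800: 1, 0.99875, 0.88625, 0.885, 0.73375, 0.50875, 0.0125
R0 = Σ lx·mx = 0 + 6.99125 + 4.43125 + 4.425 + 2.20125 + 1.52625 + 0.0375 = 19.6125
Σ x·lx·mx = 45.79; T = 45.79/19.6125 = 2.33474…
r ≈ ln(R0)/T = ln(19.6125)/2.33474… = 1.27473… → 1.275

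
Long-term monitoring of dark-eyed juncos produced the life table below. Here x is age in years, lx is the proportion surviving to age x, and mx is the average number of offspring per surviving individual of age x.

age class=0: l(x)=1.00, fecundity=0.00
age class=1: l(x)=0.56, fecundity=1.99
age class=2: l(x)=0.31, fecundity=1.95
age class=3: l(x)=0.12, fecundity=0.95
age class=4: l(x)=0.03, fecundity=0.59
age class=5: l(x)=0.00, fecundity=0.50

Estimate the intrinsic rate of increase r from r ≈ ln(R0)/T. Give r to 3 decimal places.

0.416

R0 = Σ lx·mx = 0 + 1.1144 + 0.6045 + 0.114 + 0.0177 + 0 = 1.8506
Σ x·lx·mx = 2.7362; T = 2.7362/1.8506 = 1.47855…
r ≈ ln(R0)/T = ln(1.8506)/1.47855… = 0.41629… → 0.416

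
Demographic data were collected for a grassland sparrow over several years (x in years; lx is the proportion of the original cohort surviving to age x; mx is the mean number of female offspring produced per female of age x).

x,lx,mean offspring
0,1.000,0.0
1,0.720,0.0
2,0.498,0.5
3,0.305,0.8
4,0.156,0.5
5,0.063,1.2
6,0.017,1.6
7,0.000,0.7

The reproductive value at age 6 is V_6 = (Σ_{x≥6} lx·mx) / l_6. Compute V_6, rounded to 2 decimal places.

1.60

lx·mx for x ≥ 6: 0.0272, 0 → sum = 0.0272
V_6 = 0.0272 / l_6 = 0.0272 / 0.017 = 1.6 → 1.60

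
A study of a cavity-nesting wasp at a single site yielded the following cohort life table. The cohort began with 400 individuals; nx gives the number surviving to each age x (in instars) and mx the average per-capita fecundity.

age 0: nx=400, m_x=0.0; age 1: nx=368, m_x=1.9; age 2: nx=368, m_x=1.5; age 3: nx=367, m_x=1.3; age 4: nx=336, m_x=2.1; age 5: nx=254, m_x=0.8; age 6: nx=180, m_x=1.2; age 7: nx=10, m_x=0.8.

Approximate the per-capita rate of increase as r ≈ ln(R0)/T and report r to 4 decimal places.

lx = nx/n0 = nx/400: 1, 0.92, 0.92, 0.9175, 0.84, 0.635, 0.45, 0.025
R0 = Σ lx·mx = 0 + 1.748 + 1.38 + 1.19275 + 1.764 + 0.508 + 0.54 + 0.02 = 7.15275
Σ x·lx·mx = 21.06225; T = 21.06225/7.15275 = 2.94464…
r ≈ ln(R0)/T = ln(7.15275)/2.94464… = 0.668163… → 0.6682

0.6682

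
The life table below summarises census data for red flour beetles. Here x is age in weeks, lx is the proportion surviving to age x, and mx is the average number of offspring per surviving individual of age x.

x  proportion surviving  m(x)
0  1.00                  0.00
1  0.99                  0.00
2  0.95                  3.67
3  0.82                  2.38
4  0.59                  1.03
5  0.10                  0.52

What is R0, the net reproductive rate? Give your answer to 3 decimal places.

lx·mx by age: 0, 0, 3.4865, 1.9516, 0.6077, 0.052
R0 = Σ lx·mx = 6.0978 → 6.098

6.098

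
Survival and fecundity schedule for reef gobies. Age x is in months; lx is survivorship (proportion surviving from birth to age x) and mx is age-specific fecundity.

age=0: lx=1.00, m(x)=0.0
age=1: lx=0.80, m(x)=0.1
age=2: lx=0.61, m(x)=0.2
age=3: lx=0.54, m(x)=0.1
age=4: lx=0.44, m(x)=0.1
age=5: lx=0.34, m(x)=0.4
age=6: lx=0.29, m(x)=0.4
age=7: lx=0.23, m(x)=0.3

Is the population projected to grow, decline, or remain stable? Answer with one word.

R0 = Σ lx·mx = 0 + 0.08 + 0.122 + 0.054 + 0.044 + 0.136 + 0.116 + 0.069 = 0.621
R0 < 1, so the population is declining.

declining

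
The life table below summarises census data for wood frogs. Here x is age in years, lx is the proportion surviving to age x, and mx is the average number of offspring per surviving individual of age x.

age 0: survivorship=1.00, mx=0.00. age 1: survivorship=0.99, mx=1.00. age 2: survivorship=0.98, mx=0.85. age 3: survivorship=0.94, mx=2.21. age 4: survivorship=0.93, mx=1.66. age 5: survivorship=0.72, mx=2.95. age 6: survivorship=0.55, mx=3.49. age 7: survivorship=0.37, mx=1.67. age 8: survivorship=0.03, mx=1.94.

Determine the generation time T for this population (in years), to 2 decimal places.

4.13

lx·mx: 0, 0.99, 0.833, 2.0774, 1.5438, 2.124, 1.9195, 0.6179, 0.0582 → R0 = 10.1638
x·lx·mx: 0, 0.99, 1.666, 6.2322, 6.1752, 10.62, 11.517, 4.3253, 0.4656 → Σ = 41.9913
T = 41.9913 / 10.1638 = 4.131457… → 4.13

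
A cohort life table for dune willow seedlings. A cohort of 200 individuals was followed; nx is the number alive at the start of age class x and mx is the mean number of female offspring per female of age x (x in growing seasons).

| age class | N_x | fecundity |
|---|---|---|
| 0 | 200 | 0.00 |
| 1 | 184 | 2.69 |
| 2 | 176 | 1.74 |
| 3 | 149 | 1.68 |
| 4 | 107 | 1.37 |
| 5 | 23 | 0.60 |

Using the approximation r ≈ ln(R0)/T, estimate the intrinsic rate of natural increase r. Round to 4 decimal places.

0.8686

lx = nx/n0 = nx/200: 1, 0.92, 0.88, 0.745, 0.535, 0.115
R0 = Σ lx·mx = 0 + 2.4748 + 1.5312 + 1.2516 + 0.73295 + 0.069 = 6.05955
Σ x·lx·mx = 12.5688; T = 12.5688/6.05955 = 2.07421…
r ≈ ln(R0)/T = ln(6.05955)/2.07421… = 0.868587… → 0.8686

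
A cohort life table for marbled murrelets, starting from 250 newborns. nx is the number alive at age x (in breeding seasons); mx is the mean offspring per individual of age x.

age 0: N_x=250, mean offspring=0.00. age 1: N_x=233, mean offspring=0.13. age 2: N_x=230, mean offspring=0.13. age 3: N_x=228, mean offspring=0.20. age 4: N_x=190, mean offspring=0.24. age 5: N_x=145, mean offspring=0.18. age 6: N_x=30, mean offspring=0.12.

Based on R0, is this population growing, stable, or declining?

lx = nx/n0 = nx/250: 1, 0.932, 0.92, 0.912, 0.76, 0.58, 0.12
R0 = Σ lx·mx = 0 + 0.12116 + 0.1196 + 0.1824 + 0.1824 + 0.1044 + 0.0144 = 0.72436
R0 < 1, so the population is declining.

declining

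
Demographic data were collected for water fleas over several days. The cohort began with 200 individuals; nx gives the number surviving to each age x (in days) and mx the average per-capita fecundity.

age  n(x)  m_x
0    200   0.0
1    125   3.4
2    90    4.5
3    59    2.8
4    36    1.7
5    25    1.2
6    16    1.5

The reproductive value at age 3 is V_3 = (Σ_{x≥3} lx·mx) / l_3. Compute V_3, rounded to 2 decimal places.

4.75

lx = nx/n0 = nx/200: 1, 0.625, 0.45, 0.295, 0.18, 0.125, 0.08
lx·mx for x ≥ 3: 0.826, 0.306, 0.15, 0.12 → sum = 1.402
V_3 = 1.402 / l_3 = 1.402 / 0.295 = 4.752542… → 4.75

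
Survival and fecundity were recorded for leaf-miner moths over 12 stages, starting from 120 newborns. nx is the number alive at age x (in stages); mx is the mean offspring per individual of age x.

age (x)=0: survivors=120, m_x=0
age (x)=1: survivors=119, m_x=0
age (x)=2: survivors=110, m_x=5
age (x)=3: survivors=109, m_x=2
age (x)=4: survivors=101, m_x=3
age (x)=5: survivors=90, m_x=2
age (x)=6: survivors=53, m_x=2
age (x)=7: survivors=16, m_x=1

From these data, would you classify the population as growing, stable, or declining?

lx = nx/n0 = nx/120: 1, 0.99167…, 0.91667…, 0.90833…, 0.84167…, 0.75, 0.44167…, 0.13333…
R0 = Σ lx·mx = 0 + 0 + 4.583333… + 1.816667… + 2.525… + 1.5 + 0.883333… + 0.133333… = 11.441667…
R0 > 1, so the population is growing.

growing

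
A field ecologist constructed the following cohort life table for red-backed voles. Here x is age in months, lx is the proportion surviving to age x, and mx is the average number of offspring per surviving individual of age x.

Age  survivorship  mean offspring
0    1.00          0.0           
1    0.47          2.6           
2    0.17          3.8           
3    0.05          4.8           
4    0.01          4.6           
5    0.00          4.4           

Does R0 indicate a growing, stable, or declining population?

R0 = Σ lx·mx = 0 + 1.222 + 0.646 + 0.24 + 0.046 + 0 = 2.154
R0 > 1, so the population is growing.

growing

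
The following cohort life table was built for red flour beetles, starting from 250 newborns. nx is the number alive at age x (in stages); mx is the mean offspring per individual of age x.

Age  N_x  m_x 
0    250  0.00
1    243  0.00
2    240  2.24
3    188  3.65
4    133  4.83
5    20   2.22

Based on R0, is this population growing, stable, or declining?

growing

lx = nx/n0 = nx/250: 1, 0.972, 0.96, 0.752, 0.532, 0.08
R0 = Σ lx·mx = 0 + 0 + 2.1504 + 2.7448 + 2.56956 + 0.1776 = 7.64236
R0 > 1, so the population is growing.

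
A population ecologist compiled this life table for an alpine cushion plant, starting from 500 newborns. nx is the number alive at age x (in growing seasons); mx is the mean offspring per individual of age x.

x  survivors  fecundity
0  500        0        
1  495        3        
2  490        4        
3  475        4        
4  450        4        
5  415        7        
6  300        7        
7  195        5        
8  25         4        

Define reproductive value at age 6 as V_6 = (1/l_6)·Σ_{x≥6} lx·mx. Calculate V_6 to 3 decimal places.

10.583

lx = nx/n0 = nx/500: 1, 0.99, 0.98, 0.95, 0.9, 0.83, 0.6, 0.39, 0.05
lx·mx for x ≥ 6: 4.2, 1.95, 0.2 → sum = 6.35
V_6 = 6.35 / l_6 = 6.35 / 0.6 = 10.583333… → 10.583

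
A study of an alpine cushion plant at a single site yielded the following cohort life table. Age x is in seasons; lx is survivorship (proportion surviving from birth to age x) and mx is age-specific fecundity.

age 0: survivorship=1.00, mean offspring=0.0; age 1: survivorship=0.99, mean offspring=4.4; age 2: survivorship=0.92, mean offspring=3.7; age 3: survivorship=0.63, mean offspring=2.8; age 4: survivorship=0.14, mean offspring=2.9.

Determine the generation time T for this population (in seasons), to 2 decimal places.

1.82

lx·mx: 0, 4.356, 3.404, 1.764, 0.406 → R0 = 9.93
x·lx·mx: 0, 4.356, 6.808, 5.292, 1.624 → Σ = 18.08
T = 18.08 / 9.93 = 1.820745… → 1.82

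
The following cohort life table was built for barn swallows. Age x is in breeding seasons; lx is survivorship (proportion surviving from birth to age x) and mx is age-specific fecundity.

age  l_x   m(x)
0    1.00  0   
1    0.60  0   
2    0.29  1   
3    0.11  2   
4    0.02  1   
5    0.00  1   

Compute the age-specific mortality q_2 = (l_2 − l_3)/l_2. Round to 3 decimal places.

0.621

q_2 = (l_2 − l_3) / l_2 = (0.29 − 0.11) / 0.29
     = 0.18 / 0.29 = 0.62069… → 0.621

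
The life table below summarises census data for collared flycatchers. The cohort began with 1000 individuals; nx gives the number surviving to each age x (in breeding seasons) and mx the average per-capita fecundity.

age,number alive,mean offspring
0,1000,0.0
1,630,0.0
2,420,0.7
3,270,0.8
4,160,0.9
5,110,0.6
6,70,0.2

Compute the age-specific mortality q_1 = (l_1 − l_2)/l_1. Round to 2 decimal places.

0.33

lx = nx/n0 = nx/1000: 1, 0.63, 0.42, 0.27, 0.16, 0.11, 0.07
q_1 = (l_1 − l_2) / l_1 = (0.63 − 0.42) / 0.63
     = 0.21 / 0.63 = 0.333333… → 0.33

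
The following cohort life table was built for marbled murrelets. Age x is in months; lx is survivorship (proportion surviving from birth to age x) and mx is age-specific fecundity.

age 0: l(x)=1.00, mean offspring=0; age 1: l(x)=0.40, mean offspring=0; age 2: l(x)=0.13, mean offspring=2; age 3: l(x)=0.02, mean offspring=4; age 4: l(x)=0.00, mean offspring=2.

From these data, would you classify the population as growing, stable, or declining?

declining

R0 = Σ lx·mx = 0 + 0 + 0.26 + 0.08 + 0 = 0.34
R0 < 1, so the population is declining.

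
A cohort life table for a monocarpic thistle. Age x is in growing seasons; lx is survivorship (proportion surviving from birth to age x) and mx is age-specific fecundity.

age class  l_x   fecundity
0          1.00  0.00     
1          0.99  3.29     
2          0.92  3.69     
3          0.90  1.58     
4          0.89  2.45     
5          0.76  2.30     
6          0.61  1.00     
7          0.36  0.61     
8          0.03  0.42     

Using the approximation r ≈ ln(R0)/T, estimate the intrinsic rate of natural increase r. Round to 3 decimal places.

0.885

R0 = Σ lx·mx = 0 + 3.2571 + 3.3948 + 1.422 + 2.1805 + 1.748 + 0.61 + 0.2196 + 0.0126 = 12.8446
Σ x·lx·mx = 37.0727; T = 37.0727/12.8446 = 2.88625…
r ≈ ln(R0)/T = ln(12.8446)/2.88625… = 0.88451… → 0.885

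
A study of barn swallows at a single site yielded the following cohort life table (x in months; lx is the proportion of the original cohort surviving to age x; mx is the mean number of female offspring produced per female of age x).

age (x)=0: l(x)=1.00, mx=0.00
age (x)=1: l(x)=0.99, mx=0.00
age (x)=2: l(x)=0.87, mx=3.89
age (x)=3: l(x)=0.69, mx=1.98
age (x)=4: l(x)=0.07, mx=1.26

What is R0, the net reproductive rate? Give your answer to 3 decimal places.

4.839

lx·mx by age: 0, 0, 3.3843, 1.3662, 0.0882
R0 = Σ lx·mx = 4.8387 → 4.839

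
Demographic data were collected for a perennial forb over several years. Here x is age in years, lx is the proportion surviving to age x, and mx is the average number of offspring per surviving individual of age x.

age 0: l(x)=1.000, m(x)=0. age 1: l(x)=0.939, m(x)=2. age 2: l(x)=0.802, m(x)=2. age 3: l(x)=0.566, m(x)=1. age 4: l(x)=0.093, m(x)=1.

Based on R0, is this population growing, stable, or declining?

R0 = Σ lx·mx = 0 + 1.878 + 1.604 + 0.566 + 0.093 = 4.141
R0 > 1, so the population is growing.

growing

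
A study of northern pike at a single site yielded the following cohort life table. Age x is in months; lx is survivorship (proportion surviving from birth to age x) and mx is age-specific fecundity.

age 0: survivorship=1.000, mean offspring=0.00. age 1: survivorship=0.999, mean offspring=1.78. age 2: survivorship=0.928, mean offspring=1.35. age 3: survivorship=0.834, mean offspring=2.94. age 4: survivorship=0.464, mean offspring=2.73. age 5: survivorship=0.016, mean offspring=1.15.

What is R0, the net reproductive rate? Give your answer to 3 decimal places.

lx·mx by age: 0, 1.77822, 1.2528, 2.45196, 1.26672, 0.0184
R0 = Σ lx·mx = 6.7681 → 6.768

6.768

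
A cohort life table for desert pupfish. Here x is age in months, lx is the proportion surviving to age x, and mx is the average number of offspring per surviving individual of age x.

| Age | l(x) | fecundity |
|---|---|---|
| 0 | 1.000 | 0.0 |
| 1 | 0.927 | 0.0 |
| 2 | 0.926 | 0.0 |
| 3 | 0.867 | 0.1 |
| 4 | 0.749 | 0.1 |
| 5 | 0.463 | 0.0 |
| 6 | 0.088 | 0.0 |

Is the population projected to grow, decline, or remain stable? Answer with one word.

R0 = Σ lx·mx = 0 + 0 + 0 + 0.0867 + 0.0749 + 0 + 0 = 0.1616
R0 < 1, so the population is declining.

declining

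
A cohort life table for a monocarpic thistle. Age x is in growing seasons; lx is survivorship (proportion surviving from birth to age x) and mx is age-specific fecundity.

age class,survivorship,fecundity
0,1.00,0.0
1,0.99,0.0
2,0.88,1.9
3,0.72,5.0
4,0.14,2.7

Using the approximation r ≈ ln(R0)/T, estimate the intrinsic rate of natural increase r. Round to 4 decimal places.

R0 = Σ lx·mx = 0 + 0 + 1.672 + 3.6 + 0.378 = 5.65
Σ x·lx·mx = 15.656; T = 15.656/5.65 = 2.77097…
r ≈ ln(R0)/T = ln(5.65)/2.77097… = 0.624927… → 0.6249

0.6249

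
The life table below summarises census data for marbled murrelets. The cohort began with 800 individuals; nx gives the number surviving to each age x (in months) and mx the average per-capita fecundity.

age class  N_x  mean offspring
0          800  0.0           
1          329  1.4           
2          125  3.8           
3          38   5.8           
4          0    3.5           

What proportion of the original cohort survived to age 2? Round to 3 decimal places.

l_2 = n_2/n_0 = 125/800 = 0.15625 → 0.156

0.156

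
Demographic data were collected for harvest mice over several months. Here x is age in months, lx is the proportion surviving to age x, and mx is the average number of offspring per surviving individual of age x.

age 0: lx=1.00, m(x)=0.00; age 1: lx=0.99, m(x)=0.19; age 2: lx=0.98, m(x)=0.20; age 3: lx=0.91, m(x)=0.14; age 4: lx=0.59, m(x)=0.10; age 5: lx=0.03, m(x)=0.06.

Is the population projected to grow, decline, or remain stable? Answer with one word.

declining

R0 = Σ lx·mx = 0 + 0.1881 + 0.196 + 0.1274 + 0.059 + 0.0018 = 0.5723
R0 < 1, so the population is declining.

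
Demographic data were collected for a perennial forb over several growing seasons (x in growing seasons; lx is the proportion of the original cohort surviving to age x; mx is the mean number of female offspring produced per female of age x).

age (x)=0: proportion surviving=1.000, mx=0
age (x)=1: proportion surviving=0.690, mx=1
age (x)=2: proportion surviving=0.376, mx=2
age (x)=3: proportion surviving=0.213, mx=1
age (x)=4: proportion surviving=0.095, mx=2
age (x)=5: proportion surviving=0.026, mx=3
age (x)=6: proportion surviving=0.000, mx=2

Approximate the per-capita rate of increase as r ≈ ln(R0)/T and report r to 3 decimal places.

R0 = Σ lx·mx = 0 + 0.69 + 0.752 + 0.213 + 0.19 + 0.078 + 0 = 1.923
Σ x·lx·mx = 3.983; T = 3.983/1.923 = 2.07124…
r ≈ ln(R0)/T = ln(1.923)/2.07124… = 0.3157… → 0.316

0.316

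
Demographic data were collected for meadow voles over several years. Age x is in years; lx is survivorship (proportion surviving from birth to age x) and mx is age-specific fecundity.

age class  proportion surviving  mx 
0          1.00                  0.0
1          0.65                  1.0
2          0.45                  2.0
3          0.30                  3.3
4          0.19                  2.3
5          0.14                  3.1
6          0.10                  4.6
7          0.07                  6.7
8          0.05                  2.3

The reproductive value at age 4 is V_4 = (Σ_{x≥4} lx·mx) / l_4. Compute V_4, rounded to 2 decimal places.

10.08

lx·mx for x ≥ 4: 0.437, 0.434, 0.46, 0.469, 0.115 → sum = 1.915
V_4 = 1.915 / l_4 = 1.915 / 0.19 = 10.078947… → 10.08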